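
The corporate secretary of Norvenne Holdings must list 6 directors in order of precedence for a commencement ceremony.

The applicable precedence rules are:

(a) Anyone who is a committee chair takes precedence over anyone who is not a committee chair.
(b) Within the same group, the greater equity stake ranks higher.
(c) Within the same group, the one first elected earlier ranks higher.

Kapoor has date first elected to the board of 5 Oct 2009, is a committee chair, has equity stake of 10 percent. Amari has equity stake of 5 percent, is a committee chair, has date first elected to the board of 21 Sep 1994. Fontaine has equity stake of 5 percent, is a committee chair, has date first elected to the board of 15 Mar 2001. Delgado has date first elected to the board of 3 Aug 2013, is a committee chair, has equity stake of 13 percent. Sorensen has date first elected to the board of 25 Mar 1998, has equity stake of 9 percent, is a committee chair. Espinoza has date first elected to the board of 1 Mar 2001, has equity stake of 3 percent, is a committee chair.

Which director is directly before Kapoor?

By the first rule: Delgado, Kapoor, Sorensen, Amari, Fontaine and Espinoza (each a committee chair).
Among Delgado, Kapoor, Sorensen, Amari, Fontaine and Espinoza, by equity stake (higher first): Delgado (13 percent) before Kapoor (10 percent) before Sorensen (9 percent) before Amari and Fontaine (5 percent) before Espinoza (3 percent).
Among Amari and Fontaine, by date first elected to the board (earlier first): Amari (21 Sep 1994) before Fontaine (15 Mar 2001).
Order: Delgado, Kapoor, Sorensen, Amari, Fontaine, Espinoza.

Delgado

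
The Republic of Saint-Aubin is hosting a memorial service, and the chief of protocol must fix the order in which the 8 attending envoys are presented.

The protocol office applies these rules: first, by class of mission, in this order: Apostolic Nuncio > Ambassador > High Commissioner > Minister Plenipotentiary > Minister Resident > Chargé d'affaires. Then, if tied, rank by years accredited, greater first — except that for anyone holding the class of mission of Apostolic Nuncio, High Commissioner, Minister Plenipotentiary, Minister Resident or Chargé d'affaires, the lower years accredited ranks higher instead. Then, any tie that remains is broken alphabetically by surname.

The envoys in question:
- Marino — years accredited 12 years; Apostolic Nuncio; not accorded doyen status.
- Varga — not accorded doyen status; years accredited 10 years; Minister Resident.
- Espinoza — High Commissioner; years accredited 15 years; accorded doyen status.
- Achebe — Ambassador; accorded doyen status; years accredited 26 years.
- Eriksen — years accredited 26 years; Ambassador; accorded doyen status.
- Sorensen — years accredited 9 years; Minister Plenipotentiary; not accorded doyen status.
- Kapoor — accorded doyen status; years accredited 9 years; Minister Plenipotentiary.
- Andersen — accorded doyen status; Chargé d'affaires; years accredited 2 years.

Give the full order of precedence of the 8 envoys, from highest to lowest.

By class of mission: Marino (Apostolic Nuncio); then Achebe and Eriksen (Ambassador); then Espinoza (High Commissioner); then Kapoor and Sorensen (Minister Plenipotentiary); then Varga (Minister Resident); then Andersen (Chargé d'affaires).
Achebe and Eriksen both have years accredited 26 years, so the next rule applies.
Among Achebe and Eriksen, alphabetically by surname: Achebe before Eriksen.
Kapoor and Sorensen both have years accredited 9 years, so the next rule applies.
Among Kapoor and Sorensen, alphabetically by surname: Kapoor before Sorensen.
Full order: Marino, Achebe, Eriksen, Espinoza, Kapoor, Sorensen, Varga, Andersen.

Marino, Achebe, Eriksen, Espinoza, Kapoor, Sorensen, Varga, Andersen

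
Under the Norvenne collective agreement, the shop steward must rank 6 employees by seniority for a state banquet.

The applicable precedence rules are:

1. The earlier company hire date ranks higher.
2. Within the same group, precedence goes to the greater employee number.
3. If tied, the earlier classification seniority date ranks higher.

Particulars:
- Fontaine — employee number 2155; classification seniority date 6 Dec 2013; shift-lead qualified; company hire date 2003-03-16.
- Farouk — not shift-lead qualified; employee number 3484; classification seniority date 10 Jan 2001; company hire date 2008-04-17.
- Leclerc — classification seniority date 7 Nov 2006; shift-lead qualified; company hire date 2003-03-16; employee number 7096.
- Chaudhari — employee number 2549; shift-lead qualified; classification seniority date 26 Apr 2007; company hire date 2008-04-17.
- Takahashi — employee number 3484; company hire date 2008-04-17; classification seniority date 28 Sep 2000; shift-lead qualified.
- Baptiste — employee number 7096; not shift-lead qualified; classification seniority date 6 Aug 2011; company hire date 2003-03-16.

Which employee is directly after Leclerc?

Baptiste

By company hire date (earlier first): Leclerc, Baptiste and Fontaine (each 2003-03-16); then Takahashi, Farouk and Chaudhari (each 2008-04-17).
Among Leclerc, Baptiste and Fontaine, by employee number (higher first): Leclerc and Baptiste (7096) before Fontaine (2155).
Among Leclerc and Baptiste, by classification seniority date (earlier first): Leclerc (7 Nov 2006) before Baptiste (6 Aug 2011).
Among Takahashi, Farouk and Chaudhari, by employee number (higher first): Takahashi and Farouk (3484) before Chaudhari (2549).
Among Takahashi and Farouk, by classification seniority date (earlier first): Takahashi (28 Sep 2000) before Farouk (10 Jan 2001).
Order: Leclerc, Baptiste, Fontaine, Takahashi, Farouk, Chaudhari.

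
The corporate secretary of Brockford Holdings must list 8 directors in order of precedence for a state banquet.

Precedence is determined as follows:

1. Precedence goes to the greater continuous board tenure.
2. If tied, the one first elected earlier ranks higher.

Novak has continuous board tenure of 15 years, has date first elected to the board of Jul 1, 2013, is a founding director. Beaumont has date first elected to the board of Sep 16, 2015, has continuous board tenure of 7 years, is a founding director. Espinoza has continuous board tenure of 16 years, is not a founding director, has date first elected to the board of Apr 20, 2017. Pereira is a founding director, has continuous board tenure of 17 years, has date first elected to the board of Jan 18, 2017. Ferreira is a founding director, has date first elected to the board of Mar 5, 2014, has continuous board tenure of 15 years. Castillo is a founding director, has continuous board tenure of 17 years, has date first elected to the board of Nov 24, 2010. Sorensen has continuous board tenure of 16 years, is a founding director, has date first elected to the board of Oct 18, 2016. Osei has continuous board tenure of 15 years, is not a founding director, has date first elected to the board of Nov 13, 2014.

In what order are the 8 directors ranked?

By continuous board tenure (higher first): Castillo and Pereira (both 17 years); then Sorensen and Espinoza (both 16 years); then Novak, Ferreira and Osei (each 15 years); then Beaumont (7 years).
Among Castillo and Pereira, by date first elected to the board (earlier first): Castillo (Nov 24, 2010) before Pereira (Jan 18, 2017).
Among Sorensen and Espinoza, by date first elected to the board (earlier first): Sorensen (Oct 18, 2016) before Espinoza (Apr 20, 2017).
Among Novak, Ferreira and Osei, by date first elected to the board (earlier first): Novak (Jul 1, 2013) before Ferreira (Mar 5, 2014) before Osei (Nov 13, 2014).
Full order: Castillo, Pereira, Sorensen, Espinoza, Novak, Ferreira, Osei, Beaumont.

Castillo, Pereira, Sorensen, Espinoza, Novak, Ferreira, Osei, Beaumont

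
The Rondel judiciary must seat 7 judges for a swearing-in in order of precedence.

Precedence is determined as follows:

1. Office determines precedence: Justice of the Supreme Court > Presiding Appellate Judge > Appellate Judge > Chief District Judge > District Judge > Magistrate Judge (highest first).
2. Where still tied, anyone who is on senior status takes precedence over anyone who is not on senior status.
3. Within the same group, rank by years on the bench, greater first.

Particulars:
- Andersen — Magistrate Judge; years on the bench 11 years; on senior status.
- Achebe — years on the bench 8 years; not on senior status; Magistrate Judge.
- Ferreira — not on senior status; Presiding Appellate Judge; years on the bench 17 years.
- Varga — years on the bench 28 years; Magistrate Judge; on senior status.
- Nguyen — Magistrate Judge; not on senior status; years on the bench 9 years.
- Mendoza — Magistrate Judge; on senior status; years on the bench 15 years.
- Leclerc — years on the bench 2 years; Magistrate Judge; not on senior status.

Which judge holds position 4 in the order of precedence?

By office: Ferreira (Presiding Appellate Judge); then Varga, Mendoza, Andersen, Nguyen, Achebe and Leclerc (Magistrate Judge).
Among Varga, Mendoza, Andersen, Nguyen, Achebe and Leclerc, on senior status before not on senior status: Varga, Mendoza and Andersen (on senior status) before Nguyen, Achebe and Leclerc (not on senior status).
Among Varga, Mendoza and Andersen, by years on the bench (higher first): Varga (28 years) before Mendoza (15 years) before Andersen (11 years).
Among Nguyen, Achebe and Leclerc, by years on the bench (higher first): Nguyen (9 years) before Achebe (8 years) before Leclerc (2 years).
Order: Ferreira, Varga, Mendoza, Andersen, Nguyen, Achebe, Leclerc.

Andersen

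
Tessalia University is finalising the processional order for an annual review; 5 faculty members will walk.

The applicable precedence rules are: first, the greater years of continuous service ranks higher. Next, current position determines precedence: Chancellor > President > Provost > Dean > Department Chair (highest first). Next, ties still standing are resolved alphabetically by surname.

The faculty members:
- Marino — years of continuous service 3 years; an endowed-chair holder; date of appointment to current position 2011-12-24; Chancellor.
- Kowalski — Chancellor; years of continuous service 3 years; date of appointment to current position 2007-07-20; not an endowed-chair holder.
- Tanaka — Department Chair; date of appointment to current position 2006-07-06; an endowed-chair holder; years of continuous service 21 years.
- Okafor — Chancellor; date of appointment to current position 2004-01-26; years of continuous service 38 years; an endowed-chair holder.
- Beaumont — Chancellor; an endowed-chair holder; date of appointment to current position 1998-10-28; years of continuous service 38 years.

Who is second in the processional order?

By years of continuous service (higher first): Beaumont and Okafor (both 38 years); then Tanaka (21 years); then Kowalski and Marino (both 3 years).
Beaumont and Okafor are each Chancellor, so the next rule applies.
Among Beaumont and Okafor, alphabetically by surname: Beaumont before Okafor.
Kowalski and Marino are each Chancellor, so the next rule applies.
Among Kowalski and Marino, alphabetically by surname: Kowalski before Marino.
Order: Beaumont, Okafor, Tanaka, Kowalski, Marino.

Okafor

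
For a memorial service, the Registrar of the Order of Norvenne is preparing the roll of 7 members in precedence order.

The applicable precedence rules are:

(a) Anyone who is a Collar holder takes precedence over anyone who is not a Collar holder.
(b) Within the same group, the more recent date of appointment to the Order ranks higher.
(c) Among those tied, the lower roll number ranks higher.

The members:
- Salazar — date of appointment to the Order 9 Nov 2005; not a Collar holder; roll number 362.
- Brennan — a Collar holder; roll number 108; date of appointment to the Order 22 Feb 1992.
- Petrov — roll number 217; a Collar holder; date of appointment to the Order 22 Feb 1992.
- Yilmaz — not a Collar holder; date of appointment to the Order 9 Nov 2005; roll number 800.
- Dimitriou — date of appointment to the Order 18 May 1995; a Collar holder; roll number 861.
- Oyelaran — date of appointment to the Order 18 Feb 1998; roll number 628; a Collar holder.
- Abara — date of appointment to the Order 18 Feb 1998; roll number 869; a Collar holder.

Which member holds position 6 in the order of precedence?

Salazar

By the first rule: Oyelaran, Abara, Dimitriou, Brennan and Petrov (each a Collar holder); then Salazar and Yilmaz (both not a Collar holder).
Among Oyelaran, Abara, Dimitriou, Brennan and Petrov, by date of appointment to the Order (later first): Oyelaran and Abara (18 Feb 1998) before Dimitriou (18 May 1995) before Brennan and Petrov (22 Feb 1992).
Among Oyelaran and Abara, by roll number (lower first): Oyelaran (628) before Abara (869).
Among Brennan and Petrov, by roll number (lower first): Brennan (108) before Petrov (217).
Salazar and Yilmaz both have date of appointment to the Order 9 Nov 2005, so the next rule applies.
Among Salazar and Yilmaz, by roll number (lower first): Salazar (362) before Yilmaz (800).
Order: Oyelaran, Abara, Dimitriou, Brennan, Petrov, Salazar, Yilmaz.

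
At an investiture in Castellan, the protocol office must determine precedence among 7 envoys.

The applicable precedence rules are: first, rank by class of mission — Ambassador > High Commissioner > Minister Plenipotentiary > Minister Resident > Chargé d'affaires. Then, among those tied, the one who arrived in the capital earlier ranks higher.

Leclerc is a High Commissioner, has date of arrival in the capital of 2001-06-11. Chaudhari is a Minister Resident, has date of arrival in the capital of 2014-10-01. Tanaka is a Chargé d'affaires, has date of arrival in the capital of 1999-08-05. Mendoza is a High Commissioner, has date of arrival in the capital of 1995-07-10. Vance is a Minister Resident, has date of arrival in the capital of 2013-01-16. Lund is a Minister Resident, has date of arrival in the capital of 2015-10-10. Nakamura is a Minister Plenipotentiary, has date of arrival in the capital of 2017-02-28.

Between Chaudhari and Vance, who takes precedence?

By class of mission: Mendoza and Leclerc (High Commissioner); then Nakamura (Minister Plenipotentiary); then Vance, Chaudhari and Lund (Minister Resident); then Tanaka (Chargé d'affaires).
Among Mendoza and Leclerc, by date of arrival in the capital (earlier first): Mendoza (1995-07-10) before Leclerc (2001-06-11).
Among Vance, Chaudhari and Lund, by date of arrival in the capital (earlier first): Vance (2013-01-16) before Chaudhari (2014-10-01) before Lund (2015-10-10).
So Vance takes precedence.

Vance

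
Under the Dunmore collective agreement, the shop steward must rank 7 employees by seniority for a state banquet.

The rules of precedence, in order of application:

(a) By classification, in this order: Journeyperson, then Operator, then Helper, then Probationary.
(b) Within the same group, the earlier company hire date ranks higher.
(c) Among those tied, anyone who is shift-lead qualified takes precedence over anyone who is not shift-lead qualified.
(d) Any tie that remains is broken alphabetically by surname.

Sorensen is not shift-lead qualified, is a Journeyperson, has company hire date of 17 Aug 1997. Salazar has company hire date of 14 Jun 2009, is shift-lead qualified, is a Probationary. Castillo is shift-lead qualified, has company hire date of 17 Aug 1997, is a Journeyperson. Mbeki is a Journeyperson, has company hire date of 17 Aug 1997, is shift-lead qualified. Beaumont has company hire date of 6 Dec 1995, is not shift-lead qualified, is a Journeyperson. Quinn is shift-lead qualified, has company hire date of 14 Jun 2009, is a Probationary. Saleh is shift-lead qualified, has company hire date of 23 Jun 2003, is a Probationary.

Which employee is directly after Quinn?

Salazar

By classification: Beaumont, Castillo, Mbeki and Sorensen (Journeyperson); then Saleh, Quinn and Salazar (Probationary).
Among Beaumont, Castillo, Mbeki and Sorensen, by company hire date (earlier first): Beaumont (6 Dec 1995) before Castillo, Mbeki and Sorensen (17 Aug 1997).
Among Castillo, Mbeki and Sorensen, shift-lead qualified before not shift-lead qualified: Castillo and Mbeki (shift-lead qualified) before Sorensen (not shift-lead qualified).
Among Castillo and Mbeki, alphabetically by surname: Castillo before Mbeki.
Among Saleh, Quinn and Salazar, by company hire date (earlier first): Saleh (23 Jun 2003) before Quinn and Salazar (14 Jun 2009).
Quinn and Salazar are each shift-lead qualified, so the next rule applies.
Among Quinn and Salazar, alphabetically by surname: Quinn before Salazar.
Order: Beaumont, Castillo, Mbeki, Sorensen, Saleh, Quinn, Salazar.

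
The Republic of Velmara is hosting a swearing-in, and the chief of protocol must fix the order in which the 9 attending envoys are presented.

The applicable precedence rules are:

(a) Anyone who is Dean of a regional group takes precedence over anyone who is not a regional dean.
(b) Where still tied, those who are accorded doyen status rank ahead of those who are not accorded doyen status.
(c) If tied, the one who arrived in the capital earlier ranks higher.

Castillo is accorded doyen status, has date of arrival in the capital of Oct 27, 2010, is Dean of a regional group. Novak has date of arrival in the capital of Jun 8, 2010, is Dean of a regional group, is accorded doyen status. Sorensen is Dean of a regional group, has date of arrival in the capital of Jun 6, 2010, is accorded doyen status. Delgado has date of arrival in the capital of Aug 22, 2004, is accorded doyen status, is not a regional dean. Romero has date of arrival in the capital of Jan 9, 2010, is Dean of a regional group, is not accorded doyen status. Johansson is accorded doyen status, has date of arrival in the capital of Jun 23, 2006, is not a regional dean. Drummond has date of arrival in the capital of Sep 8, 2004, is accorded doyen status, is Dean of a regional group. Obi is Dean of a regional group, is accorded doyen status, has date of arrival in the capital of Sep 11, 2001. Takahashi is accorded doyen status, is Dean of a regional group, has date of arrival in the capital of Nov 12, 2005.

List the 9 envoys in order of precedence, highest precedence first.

By the first rule: Obi, Drummond, Takahashi, Sorensen, Novak, Castillo and Romero (each Dean of a regional group); then Delgado and Johansson (both not a regional dean).
Among Obi, Drummond, Takahashi, Sorensen, Novak, Castillo and Romero, accorded doyen status before not accorded doyen status: Obi, Drummond, Takahashi, Sorensen, Novak and Castillo (accorded doyen status) before Romero (not accorded doyen status).
Among Obi, Drummond, Takahashi, Sorensen, Novak and Castillo, by date of arrival in the capital (earlier first): Obi (Sep 11, 2001) before Drummond (Sep 8, 2004) before Takahashi (Nov 12, 2005) before Sorensen (Jun 6, 2010) before Novak (Jun 8, 2010) before Castillo (Oct 27, 2010).
Delgado and Johansson are each accorded doyen status, so the next rule applies.
Among Delgado and Johansson, by date of arrival in the capital (earlier first): Delgado (Aug 22, 2004) before Johansson (Jun 23, 2006).
Full order: Obi, Drummond, Takahashi, Sorensen, Novak, Castillo, Romero, Delgado, Johansson.

Obi, Drummond, Takahashi, Sorensen, Novak, Castillo, Romero, Delgado, Johansson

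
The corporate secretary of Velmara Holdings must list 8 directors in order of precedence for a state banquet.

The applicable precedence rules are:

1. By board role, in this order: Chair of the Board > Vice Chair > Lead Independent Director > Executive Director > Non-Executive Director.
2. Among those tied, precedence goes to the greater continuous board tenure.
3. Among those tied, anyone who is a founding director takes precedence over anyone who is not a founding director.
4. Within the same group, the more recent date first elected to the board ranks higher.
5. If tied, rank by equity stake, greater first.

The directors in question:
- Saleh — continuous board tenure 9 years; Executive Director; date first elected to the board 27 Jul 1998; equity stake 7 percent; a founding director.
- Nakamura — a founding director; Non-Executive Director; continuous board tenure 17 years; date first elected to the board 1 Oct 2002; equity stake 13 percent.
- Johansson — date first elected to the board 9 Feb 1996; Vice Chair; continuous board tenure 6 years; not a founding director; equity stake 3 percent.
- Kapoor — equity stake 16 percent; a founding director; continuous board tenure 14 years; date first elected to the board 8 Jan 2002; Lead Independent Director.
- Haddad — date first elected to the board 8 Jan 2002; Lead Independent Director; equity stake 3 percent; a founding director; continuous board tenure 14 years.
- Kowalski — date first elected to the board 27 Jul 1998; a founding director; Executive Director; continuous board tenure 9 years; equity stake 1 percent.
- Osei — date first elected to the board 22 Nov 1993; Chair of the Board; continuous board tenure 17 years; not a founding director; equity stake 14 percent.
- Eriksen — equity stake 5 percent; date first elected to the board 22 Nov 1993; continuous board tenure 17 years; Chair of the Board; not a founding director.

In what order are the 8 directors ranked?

Osei, Eriksen, Johansson, Kapoor, Haddad, Saleh, Kowalski, Nakamura

By board role: Osei and Eriksen (Chair of the Board); then Johansson (Vice Chair); then Kapoor and Haddad (Lead Independent Director); then Saleh and Kowalski (Executive Director); then Nakamura (Non-Executive Director).
Osei and Eriksen both have continuous board tenure 17 years, so the next rule applies.
Osei and Eriksen are each not a founding director, so the next rule applies.
Osei and Eriksen both have date first elected to the board 22 Nov 1993, so the next rule applies.
Among Osei and Eriksen, by equity stake (higher first): Osei (14 percent) before Eriksen (5 percent).
Kapoor and Haddad both have continuous board tenure 14 years, so the next rule applies.
Kapoor and Haddad are each a founding director, so the next rule applies.
Kapoor and Haddad both have date first elected to the board 8 Jan 2002, so the next rule applies.
Among Kapoor and Haddad, by equity stake (higher first): Kapoor (16 percent) before Haddad (3 percent).
Saleh and Kowalski both have continuous board tenure 9 years, so the next rule applies.
Saleh and Kowalski are each a founding director, so the next rule applies.
Saleh and Kowalski both have date first elected to the board 27 Jul 1998, so the next rule applies.
Among Saleh and Kowalski, by equity stake (higher first): Saleh (7 percent) before Kowalski (1 percent).
Full order: Osei, Eriksen, Johansson, Kapoor, Haddad, Saleh, Kowalski, Nakamura.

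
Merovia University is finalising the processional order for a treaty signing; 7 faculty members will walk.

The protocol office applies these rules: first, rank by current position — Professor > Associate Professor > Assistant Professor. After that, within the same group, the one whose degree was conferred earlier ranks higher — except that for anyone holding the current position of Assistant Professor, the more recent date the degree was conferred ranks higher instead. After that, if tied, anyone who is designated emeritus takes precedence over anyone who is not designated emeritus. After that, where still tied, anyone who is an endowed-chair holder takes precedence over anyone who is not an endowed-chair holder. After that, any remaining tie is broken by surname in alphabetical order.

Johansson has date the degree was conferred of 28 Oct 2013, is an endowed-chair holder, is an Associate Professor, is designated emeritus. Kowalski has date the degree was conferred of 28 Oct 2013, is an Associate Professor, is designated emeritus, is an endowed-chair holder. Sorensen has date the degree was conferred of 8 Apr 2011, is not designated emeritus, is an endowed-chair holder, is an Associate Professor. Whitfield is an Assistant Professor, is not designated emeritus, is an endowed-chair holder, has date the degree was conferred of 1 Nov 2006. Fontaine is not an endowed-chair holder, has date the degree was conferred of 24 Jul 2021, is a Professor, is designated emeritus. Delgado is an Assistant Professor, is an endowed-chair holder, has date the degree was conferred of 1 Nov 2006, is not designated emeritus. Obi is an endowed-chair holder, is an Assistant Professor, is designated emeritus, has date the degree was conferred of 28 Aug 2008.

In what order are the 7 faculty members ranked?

By current position: Fontaine (Professor); then Sorensen, Johansson and Kowalski (Associate Professor); then Obi, Delgado and Whitfield (Assistant Professor).
Among Sorensen, Johansson and Kowalski, by date the degree was conferred (earlier first): Sorensen (8 Apr 2011) before Johansson and Kowalski (28 Oct 2013).
Johansson and Kowalski are each designated emeritus, so the next rule applies.
Johansson and Kowalski are each an endowed-chair holder, so the next rule applies.
Among Johansson and Kowalski, alphabetically by surname: Johansson before Kowalski.
Among Obi, Delgado and Whitfield, by date the degree was conferred (later first) (reversed rule for this group): Obi (28 Aug 2008) before Delgado and Whitfield (1 Nov 2006).
Delgado and Whitfield are each not designated emeritus, so the next rule applies.
Delgado and Whitfield are each an endowed-chair holder, so the next rule applies.
Among Delgado and Whitfield, alphabetically by surname: Delgado before Whitfield.
Full order: Fontaine, Sorensen, Johansson, Kowalski, Obi, Delgado, Whitfield.

Fontaine, Sorensen, Johansson, Kowalski, Obi, Delgado, Whitfield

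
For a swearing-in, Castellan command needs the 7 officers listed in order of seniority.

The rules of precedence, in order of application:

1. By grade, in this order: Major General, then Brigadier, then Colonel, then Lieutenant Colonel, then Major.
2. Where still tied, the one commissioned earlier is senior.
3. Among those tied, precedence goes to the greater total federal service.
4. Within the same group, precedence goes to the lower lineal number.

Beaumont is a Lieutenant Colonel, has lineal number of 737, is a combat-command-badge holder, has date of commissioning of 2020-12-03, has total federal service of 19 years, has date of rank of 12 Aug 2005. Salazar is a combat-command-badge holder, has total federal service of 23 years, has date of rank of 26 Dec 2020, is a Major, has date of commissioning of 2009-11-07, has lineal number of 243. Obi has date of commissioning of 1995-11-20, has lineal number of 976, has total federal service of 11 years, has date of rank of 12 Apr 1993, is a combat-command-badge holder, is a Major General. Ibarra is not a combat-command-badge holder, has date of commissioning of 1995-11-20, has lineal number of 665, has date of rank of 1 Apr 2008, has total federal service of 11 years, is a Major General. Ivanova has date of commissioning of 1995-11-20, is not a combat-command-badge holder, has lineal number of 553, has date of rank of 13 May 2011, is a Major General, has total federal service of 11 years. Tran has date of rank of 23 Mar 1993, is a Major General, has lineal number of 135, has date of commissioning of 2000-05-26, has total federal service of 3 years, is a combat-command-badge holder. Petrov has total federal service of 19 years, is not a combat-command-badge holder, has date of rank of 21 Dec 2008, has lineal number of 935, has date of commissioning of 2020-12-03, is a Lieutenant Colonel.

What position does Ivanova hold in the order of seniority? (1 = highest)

By grade: Ivanova, Ibarra, Obi and Tran (Major General); then Beaumont and Petrov (Lieutenant Colonel); then Salazar (Major).
Among Ivanova, Ibarra, Obi and Tran, by date of commissioning (earlier first): Ivanova, Ibarra and Obi (1995-11-20) before Tran (2000-05-26).
Ivanova, Ibarra and Obi all have total federal service 11 years, so the next rule applies.
Among Ivanova, Ibarra and Obi, by lineal number (lower first): Ivanova (553) before Ibarra (665) before Obi (976).
Beaumont and Petrov both have date of commissioning 2020-12-03, so the next rule applies.
Beaumont and Petrov both have total federal service 19 years, so the next rule applies.
Among Beaumont and Petrov, by lineal number (lower first): Beaumont (737) before Petrov (935).
Order: Ivanova, Ibarra, Obi, Tran, Beaumont, Petrov, Salazar. So position 1.

1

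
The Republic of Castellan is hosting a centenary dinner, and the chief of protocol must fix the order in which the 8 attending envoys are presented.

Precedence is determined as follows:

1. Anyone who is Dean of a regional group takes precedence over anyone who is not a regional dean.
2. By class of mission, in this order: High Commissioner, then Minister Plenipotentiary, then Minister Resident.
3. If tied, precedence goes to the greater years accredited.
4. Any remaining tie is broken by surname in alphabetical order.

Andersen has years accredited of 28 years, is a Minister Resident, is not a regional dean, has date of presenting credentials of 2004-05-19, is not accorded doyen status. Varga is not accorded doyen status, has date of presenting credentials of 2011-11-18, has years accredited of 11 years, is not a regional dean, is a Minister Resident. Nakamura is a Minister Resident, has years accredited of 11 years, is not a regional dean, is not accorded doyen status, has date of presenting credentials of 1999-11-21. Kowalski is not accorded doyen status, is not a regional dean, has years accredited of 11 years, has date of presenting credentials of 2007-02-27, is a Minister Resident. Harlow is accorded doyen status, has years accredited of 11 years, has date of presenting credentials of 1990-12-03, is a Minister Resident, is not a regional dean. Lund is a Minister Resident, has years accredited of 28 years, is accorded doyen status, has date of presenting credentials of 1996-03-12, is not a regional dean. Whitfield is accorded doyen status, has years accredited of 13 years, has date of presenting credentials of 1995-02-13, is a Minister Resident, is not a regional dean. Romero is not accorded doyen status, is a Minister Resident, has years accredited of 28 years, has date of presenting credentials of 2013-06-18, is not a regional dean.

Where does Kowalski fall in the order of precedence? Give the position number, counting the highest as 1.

6

By the first rule: Andersen, Lund, Romero, Whitfield, Harlow, Kowalski, Nakamura and Varga (each not a regional dean).
Andersen, Lund, Romero, Whitfield, Harlow, Kowalski, Nakamura and Varga are each Minister Resident, so the next rule applies.
Among Andersen, Lund, Romero, Whitfield, Harlow, Kowalski, Nakamura and Varga, by years accredited (higher first): Andersen, Lund and Romero (28 years) before Whitfield (13 years) before Harlow, Kowalski, Nakamura and Varga (11 years).
Among Andersen, Lund and Romero, alphabetically by surname: Andersen before Lund before Romero.
Among Harlow, Kowalski, Nakamura and Varga, alphabetically by surname: Harlow before Kowalski before Nakamura before Varga.
Order: Andersen, Lund, Romero, Whitfield, Harlow, Kowalski, Nakamura, Varga. So position 6.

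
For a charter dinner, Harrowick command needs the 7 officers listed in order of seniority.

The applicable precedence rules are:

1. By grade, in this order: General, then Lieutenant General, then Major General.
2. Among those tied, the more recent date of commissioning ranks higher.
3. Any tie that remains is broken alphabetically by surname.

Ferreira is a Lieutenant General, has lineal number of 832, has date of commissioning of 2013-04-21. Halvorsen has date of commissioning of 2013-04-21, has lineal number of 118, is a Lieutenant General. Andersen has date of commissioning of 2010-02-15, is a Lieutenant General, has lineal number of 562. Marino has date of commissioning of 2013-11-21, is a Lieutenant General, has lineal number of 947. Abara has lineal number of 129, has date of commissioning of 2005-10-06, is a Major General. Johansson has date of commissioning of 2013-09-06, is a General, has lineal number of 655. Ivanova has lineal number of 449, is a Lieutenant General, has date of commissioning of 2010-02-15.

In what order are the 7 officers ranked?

By grade: Johansson (General); then Marino, Ferreira, Halvorsen, Andersen and Ivanova (Lieutenant General); then Abara (Major General).
Among Marino, Ferreira, Halvorsen, Andersen and Ivanova, by date of commissioning (later first): Marino (2013-11-21) before Ferreira and Halvorsen (2013-04-21) before Andersen and Ivanova (2010-02-15).
Among Ferreira and Halvorsen, alphabetically by surname: Ferreira before Halvorsen.
Among Andersen and Ivanova, alphabetically by surname: Andersen before Ivanova.
Full order: Johansson, Marino, Ferreira, Halvorsen, Andersen, Ivanova, Abara.

Johansson, Marino, Ferreira, Halvorsen, Andersen, Ivanova, Abara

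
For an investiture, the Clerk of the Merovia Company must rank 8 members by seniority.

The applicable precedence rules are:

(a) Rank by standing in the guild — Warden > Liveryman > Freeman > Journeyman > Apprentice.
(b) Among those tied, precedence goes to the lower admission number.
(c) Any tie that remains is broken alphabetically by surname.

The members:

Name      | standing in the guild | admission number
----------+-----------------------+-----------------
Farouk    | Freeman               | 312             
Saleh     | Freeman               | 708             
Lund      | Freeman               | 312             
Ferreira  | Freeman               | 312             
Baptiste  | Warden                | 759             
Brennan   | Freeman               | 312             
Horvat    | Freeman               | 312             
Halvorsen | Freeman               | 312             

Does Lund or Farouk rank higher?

By standing in the guild: Baptiste (Warden); then Brennan, Farouk, Ferreira, Halvorsen, Horvat, Lund and Saleh (Freeman).
Among Brennan, Farouk, Ferreira, Halvorsen, Horvat, Lund and Saleh, by admission number (lower first): Brennan, Farouk, Ferreira, Halvorsen, Horvat and Lund (312) before Saleh (708).
Among Brennan, Farouk, Ferreira, Halvorsen, Horvat and Lund, alphabetically by surname: Brennan before Farouk before Ferreira before Halvorsen before Horvat before Lund.
So Farouk takes precedence.

Farouk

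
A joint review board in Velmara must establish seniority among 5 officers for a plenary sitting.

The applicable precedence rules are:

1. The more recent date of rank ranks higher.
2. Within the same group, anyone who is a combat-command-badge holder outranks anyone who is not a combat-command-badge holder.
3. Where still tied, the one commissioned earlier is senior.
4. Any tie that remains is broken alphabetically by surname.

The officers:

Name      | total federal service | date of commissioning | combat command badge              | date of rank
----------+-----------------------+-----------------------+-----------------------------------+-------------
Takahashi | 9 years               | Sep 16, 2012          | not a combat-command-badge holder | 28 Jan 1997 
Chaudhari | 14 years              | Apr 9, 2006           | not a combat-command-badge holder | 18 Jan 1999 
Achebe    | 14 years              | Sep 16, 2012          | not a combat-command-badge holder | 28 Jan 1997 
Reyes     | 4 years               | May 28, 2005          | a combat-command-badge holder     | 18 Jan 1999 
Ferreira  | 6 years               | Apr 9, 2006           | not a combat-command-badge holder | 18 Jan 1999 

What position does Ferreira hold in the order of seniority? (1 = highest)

3

By date of rank (later first): Reyes, Chaudhari and Ferreira (each 18 Jan 1999); then Achebe and Takahashi (both 28 Jan 1997).
Among Reyes, Chaudhari and Ferreira, a combat-command-badge holder before not a combat-command-badge holder: Reyes (a combat-command-badge holder) before Chaudhari and Ferreira (not a combat-command-badge holder).
Chaudhari and Ferreira both have date of commissioning Apr 9, 2006, so the next rule applies.
Among Chaudhari and Ferreira, alphabetically by surname: Chaudhari before Ferreira.
Achebe and Takahashi are each not a combat-command-badge holder, so the next rule applies.
Achebe and Takahashi both have date of commissioning Sep 16, 2012, so the next rule applies.
Among Achebe and Takahashi, alphabetically by surname: Achebe before Takahashi.
Order: Reyes, Chaudhari, Ferreira, Achebe, Takahashi. So position 3.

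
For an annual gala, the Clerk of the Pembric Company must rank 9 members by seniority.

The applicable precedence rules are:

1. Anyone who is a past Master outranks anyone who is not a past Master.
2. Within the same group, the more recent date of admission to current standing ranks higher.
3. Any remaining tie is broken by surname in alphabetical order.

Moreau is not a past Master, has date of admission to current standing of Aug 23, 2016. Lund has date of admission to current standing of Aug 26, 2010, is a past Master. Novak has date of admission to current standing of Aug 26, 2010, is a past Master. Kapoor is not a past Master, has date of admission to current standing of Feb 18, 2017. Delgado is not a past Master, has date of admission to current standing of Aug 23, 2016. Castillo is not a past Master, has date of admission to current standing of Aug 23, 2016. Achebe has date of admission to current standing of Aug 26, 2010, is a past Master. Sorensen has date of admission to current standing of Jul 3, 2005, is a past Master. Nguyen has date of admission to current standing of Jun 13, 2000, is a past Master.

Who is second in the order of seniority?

Lund

By the first rule: Achebe, Lund, Novak, Sorensen and Nguyen (each a past Master); then Kapoor, Castillo, Delgado and Moreau (each not a past Master).
Among Achebe, Lund, Novak, Sorensen and Nguyen, by date of admission to current standing (later first): Achebe, Lund and Novak (Aug 26, 2010) before Sorensen (Jul 3, 2005) before Nguyen (Jun 13, 2000).
Among Achebe, Lund and Novak, alphabetically by surname: Achebe before Lund before Novak.
Among Kapoor, Castillo, Delgado and Moreau, by date of admission to current standing (later first): Kapoor (Feb 18, 2017) before Castillo, Delgado and Moreau (Aug 23, 2016).
Among Castillo, Delgado and Moreau, alphabetically by surname: Castillo before Delgado before Moreau.
Order: Achebe, Lund, Novak, Sorensen, Nguyen, Kapoor, Castillo, Delgado, Moreau.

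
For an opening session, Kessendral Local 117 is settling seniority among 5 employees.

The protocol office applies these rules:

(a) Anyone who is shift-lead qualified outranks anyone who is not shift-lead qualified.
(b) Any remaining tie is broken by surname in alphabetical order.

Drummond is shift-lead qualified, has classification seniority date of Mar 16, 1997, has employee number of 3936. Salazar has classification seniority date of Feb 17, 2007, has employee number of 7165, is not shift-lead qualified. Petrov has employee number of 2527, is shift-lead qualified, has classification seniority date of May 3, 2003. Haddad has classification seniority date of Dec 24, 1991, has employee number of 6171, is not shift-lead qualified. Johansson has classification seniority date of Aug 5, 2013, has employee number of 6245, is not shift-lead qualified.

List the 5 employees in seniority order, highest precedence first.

By the first rule: Drummond and Petrov (both shift-lead qualified); then Haddad, Johansson and Salazar (each not shift-lead qualified).
Among Drummond and Petrov, alphabetically by surname: Drummond before Petrov.
Among Haddad, Johansson and Salazar, alphabetically by surname: Haddad before Johansson before Salazar.
Full order: Drummond, Petrov, Haddad, Johansson, Salazar.

Drummond, Petrov, Haddad, Johansson, Salazar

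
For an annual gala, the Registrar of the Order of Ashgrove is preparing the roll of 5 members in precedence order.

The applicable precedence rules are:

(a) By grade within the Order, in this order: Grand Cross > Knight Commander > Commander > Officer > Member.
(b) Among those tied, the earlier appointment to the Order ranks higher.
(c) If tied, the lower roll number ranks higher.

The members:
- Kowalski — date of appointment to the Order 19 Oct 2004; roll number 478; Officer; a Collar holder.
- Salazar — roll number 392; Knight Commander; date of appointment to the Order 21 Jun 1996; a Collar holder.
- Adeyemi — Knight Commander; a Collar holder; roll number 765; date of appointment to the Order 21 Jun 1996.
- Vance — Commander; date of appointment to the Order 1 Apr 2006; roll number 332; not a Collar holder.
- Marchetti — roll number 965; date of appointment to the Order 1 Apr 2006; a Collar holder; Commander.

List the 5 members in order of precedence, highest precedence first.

By grade within the Order: Salazar and Adeyemi (Knight Commander); then Vance and Marchetti (Commander); then Kowalski (Officer).
Salazar and Adeyemi both have date of appointment to the Order 21 Jun 1996, so the next rule applies.
Among Salazar and Adeyemi, by roll number (lower first): Salazar (392) before Adeyemi (765).
Vance and Marchetti both have date of appointment to the Order 1 Apr 2006, so the next rule applies.
Among Vance and Marchetti, by roll number (lower first): Vance (332) before Marchetti (965).
Full order: Salazar, Adeyemi, Vance, Marchetti, Kowalski.

Salazar, Adeyemi, Vance, Marchetti, Kowalski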